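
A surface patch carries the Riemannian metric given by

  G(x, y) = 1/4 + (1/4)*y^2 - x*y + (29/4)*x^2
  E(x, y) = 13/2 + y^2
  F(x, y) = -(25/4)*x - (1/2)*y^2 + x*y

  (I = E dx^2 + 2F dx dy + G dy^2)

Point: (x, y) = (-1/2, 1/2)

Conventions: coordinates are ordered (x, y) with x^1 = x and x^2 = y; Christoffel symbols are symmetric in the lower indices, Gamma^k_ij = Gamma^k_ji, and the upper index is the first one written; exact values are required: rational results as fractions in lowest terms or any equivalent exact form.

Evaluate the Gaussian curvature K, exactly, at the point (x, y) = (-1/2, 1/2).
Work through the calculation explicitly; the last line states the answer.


E = 27/4, F = 11/4, G = 19/8, EG - F^2 = 271/32 at the point
E_x = 0, E_y = 1, F_x = -23/4, F_y = -1, G_x = -31/4, G_y = 3/4
E_yy = 2, F_xy = 1, G_xx = 29/2
By Brioschi, K is (det M1 - det M2) divided by (EG - F^2) squared.
M1 = [[-E_yy/2 + F_xy - G_xx/2, E_x/2, F_x - E_y/2], [F_y - G_x/2, E, F], [G_y/2, F, G]] = [[-29/4, 0, -25/4], [23/8, 27/4, 11/4], [3/8, 11/4, 19/8]]; det M1 = -12159/128
M2 = [[0, E_y/2, G_x/2], [E_y/2, E, F], [G_x/2, F, G]] = [[0, 1/2, -31/8], [1/2, 27/4, 11/4], [-31/8, 11/4, 19/8]]; det M2 = -28827/256
det M1 - det M2 = 4509/256; K = 4509/256 / (271/32)^2 = 18036/73441

Answer: K = 18036/73441


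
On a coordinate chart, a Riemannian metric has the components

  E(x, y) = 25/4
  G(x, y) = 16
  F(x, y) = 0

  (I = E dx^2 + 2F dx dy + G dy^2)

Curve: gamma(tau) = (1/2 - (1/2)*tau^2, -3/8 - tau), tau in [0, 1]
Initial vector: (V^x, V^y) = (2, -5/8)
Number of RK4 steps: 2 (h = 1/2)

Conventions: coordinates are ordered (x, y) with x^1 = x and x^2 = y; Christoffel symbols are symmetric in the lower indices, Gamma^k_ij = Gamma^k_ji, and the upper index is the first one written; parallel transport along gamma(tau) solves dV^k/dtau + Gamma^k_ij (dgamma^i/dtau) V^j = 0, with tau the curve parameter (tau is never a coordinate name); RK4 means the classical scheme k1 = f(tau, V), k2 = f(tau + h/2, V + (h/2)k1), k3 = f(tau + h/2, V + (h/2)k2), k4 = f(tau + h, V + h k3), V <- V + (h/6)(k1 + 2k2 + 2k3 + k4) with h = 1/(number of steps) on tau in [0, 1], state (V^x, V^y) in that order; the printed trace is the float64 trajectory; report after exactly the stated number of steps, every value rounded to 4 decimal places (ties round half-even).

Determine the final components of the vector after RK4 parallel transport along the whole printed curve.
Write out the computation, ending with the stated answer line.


gamma'(tau) = (-tau, -1); f(tau, V)^k = -Gamma^k_ij(gamma(tau)) gamma'^i(tau) V^j; h = 1/2; intermediate values shown to 6 dp
curve data and Christoffel symbols at the stage parameters:
  tau = 0.000000: gamma = (0.500000, -0.375000), gamma' = (0.000000, -1.000000); Gamma_xxx = 0.000000, Gamma_xxy = 0.000000, Gamma_xyy = 0.000000, Gamma_yxx = 0.000000, Gamma_yxy = 0.000000, Gamma_yyy = 0.000000
  tau = 0.250000: gamma = (0.468750, -0.625000), gamma' = (-0.250000, -1.000000); Gamma_xxx = 0.000000, Gamma_xxy = 0.000000, Gamma_xyy = 0.000000, Gamma_yxx = 0.000000, Gamma_yxy = 0.000000, Gamma_yyy = 0.000000
  tau = 0.500000: gamma = (0.375000, -0.875000), gamma' = (-0.500000, -1.000000); Gamma_xxx = 0.000000, Gamma_xxy = 0.000000, Gamma_xyy = 0.000000, Gamma_yxx = 0.000000, Gamma_yxy = 0.000000, Gamma_yyy = 0.000000
  tau = 0.750000: gamma = (0.218750, -1.125000), gamma' = (-0.750000, -1.000000); Gamma_xxx = 0.000000, Gamma_xxy = 0.000000, Gamma_xyy = 0.000000, Gamma_yxx = 0.000000, Gamma_yxy = 0.000000, Gamma_yyy = 0.000000
  tau = 1.000000: gamma = (0.000000, -1.375000), gamma' = (-1.000000, -1.000000); Gamma_xxx = 0.000000, Gamma_xxy = 0.000000, Gamma_xyy = 0.000000, Gamma_yxx = 0.000000, Gamma_yxy = 0.000000, Gamma_yyy = 0.000000
step 0: V^x = 2.0000, V^y = -0.6250
step 1: k1 = (0.000000, 0.000000), k2 = (0.000000, 0.000000), k3 = (0.000000, 0.000000), k4 = (0.000000, 0.000000); V <- V + (h/6)(k1 + 2k2 + 2k3 + k4): V^x = 2.0000, V^y = -0.6250
step 2: k1 = (0.000000, 0.000000), k2 = (0.000000, 0.000000), k3 = (0.000000, 0.000000), k4 = (0.000000, 0.000000); V <- V + (h/6)(k1 + 2k2 + 2k3 + k4): V^x = 2.0000, V^y = -0.6250

Answer: V^x = 2.0000, V^y = -0.6250


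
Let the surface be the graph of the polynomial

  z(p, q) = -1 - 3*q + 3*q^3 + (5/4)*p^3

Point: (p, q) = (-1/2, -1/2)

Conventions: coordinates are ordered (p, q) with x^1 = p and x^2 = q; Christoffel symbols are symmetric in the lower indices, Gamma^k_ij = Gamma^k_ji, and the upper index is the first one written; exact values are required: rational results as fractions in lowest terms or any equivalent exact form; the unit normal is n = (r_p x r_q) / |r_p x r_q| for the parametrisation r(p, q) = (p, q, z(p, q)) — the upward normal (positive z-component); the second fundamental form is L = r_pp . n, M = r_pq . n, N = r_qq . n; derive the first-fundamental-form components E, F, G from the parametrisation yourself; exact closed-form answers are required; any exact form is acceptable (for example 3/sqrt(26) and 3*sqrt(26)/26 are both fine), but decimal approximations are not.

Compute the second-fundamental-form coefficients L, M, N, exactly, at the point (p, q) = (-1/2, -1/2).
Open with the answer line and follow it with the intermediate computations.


Answer: L = -12/5, M = 0, N = -144/25

z_p = 15/16, z_q = -3/4, z_pp = -15/4, z_pq = 0, z_qq = -9
E = 481/256, F = -45/64, G = 25/16; answer radicand W^2 = 625/256
unnormalised second-form numerators: l = -15/4, m = 0, n = -9; L = l/sqrt(625/256), and similarly M = m/sqrt(W^2), N = n/sqrt(W^2)


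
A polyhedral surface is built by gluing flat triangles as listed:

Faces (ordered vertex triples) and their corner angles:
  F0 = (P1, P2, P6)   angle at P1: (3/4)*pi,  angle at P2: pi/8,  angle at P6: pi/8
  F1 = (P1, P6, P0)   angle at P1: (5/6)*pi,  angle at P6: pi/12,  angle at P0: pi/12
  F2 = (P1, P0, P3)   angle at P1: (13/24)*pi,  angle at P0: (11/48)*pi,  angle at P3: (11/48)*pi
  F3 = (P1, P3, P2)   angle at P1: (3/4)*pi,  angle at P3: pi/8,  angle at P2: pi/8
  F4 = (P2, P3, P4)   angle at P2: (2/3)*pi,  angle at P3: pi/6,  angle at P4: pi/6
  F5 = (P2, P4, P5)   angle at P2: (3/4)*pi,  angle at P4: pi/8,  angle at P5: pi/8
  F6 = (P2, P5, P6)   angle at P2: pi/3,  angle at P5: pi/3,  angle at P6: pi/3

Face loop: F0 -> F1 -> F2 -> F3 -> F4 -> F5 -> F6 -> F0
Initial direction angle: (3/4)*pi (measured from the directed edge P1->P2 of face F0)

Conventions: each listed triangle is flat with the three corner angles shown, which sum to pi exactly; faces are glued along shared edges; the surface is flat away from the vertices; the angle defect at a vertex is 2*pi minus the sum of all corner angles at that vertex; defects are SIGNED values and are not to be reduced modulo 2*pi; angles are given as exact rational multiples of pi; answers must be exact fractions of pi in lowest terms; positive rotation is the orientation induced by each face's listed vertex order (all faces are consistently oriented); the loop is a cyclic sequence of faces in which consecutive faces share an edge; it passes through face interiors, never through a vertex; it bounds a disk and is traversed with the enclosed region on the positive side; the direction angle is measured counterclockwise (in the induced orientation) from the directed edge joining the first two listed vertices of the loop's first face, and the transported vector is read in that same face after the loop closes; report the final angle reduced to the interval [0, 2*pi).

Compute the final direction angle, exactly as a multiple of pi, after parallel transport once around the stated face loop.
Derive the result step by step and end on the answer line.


enclosed vertex P1: corner angles sum to (23/8)*pi, defect = 2*pi - (23/8)*pi = (-7/8)*pi
enclosed vertex P2: corner angles sum to 2*pi, defect = 2*pi - 2*pi = 0
the rotation equals the total enclosed defect, so the final angle is initial + defects (mod 2*pi)
final angle = (3/4)*pi - (7/8)*pi = (15/8)*pi (mod 2*pi)

Answer: final direction angle = (15/8)*pi


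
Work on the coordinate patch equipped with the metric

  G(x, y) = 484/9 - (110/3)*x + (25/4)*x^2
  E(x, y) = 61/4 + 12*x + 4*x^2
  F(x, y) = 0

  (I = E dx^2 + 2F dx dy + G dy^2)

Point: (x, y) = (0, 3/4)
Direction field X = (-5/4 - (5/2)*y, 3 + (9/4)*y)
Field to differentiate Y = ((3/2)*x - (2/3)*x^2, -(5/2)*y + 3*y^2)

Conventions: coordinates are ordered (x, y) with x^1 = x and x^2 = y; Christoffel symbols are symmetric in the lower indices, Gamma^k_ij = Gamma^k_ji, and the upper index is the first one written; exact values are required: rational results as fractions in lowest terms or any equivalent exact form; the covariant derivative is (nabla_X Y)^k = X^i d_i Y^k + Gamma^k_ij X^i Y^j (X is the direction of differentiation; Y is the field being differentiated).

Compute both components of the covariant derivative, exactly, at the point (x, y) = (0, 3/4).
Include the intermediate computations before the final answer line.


E = 61/4, F = 0, G = 484/9 at the point
E_x = 12, E_y = 0, F_x = 0, F_y = 0, G_x = -110/3, G_y = 0
EG - F^2 = 7381/9;  g^inv = (9/7381) * [[484/9, 0], [0, 61/4]]
first-kind symbols [ij,l] = (1/2)(d_i g_jl + d_j g_il - d_l g_ij): [xx,x] = E_x/2 = 6, [xx,y] = F_x - E_y/2 = 0, [xy,x] = E_y/2 = 0, [xy,y] = G_x/2 = -55/3, [yy,x] = F_y - G_x/2 = 55/3, [yy,y] = G_y/2 = 0
Gamma^x_ij = (G*[ij,x] - F*[ij,y])/(EG - F^2), Gamma^y_ij = (E*[ij,y] - F*[ij,x])/(EG - F^2)
Gamma_xxx = 24/61, Gamma_xxy = 0, Gamma_xyy = 220/183, Gamma_yxx = 0, Gamma_yxy = -15/44, Gamma_yyy = 0
X = (-25/8, 75/16), Y = (0, -3/16) at the point

Answer: (nabla_X Y)^x = -22425/3904, (nabla_X Y)^y = 51675/5632


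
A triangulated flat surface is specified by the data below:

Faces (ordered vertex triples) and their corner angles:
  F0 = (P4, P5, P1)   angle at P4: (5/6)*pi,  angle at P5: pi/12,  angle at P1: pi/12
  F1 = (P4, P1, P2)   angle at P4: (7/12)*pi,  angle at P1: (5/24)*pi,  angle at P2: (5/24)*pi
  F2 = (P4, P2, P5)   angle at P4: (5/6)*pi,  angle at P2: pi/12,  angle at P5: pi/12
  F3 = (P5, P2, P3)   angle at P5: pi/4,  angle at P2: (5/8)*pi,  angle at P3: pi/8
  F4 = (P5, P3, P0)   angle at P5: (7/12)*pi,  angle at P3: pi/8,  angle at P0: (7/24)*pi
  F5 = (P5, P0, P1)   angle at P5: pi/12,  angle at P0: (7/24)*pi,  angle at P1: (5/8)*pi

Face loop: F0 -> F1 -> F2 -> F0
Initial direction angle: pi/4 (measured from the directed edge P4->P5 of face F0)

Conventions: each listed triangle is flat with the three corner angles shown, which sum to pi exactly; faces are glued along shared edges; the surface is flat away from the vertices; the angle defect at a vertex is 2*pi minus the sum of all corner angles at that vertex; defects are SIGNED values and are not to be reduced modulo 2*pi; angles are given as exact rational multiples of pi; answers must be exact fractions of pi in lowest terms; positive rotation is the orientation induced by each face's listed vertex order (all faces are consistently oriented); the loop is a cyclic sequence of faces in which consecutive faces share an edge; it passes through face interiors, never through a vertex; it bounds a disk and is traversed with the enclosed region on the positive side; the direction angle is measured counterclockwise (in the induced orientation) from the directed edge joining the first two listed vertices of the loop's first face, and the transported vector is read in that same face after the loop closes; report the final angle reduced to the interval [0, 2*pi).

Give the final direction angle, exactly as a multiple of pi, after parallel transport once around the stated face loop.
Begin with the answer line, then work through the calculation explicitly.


Answer: final direction angle = 0

enclosed vertex P4: corner angles sum to (9/4)*pi, defect = 2*pi - (9/4)*pi = -pi/4
transport around the loop rotates by the sum of enclosed defects; add to the initial angle mod 2*pi
final angle = pi/4 - pi/4 = 0 (mod 2*pi)


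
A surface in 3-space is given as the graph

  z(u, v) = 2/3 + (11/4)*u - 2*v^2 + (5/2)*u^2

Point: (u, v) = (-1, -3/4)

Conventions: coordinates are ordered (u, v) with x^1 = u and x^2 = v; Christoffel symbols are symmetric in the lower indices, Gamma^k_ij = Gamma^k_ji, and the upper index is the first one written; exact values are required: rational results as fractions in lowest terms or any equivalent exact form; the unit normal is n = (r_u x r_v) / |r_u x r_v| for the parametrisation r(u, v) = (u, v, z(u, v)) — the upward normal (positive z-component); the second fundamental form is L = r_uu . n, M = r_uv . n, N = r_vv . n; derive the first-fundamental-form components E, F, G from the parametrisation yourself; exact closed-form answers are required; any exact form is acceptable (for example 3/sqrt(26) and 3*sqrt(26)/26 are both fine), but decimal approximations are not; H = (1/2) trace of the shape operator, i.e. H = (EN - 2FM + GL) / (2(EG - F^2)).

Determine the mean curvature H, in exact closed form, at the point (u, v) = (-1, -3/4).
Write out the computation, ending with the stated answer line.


z_u = -9/4, z_v = 3, z_uu = 5, z_uv = 0, z_vv = -4
E = 97/16, F = -27/4, G = 10; answer radicand W^2 = 241/16
unnormalised second-form numerators: l = 5, m = 0, n = -4; L = l/sqrt(241/16), and similarly M = m/sqrt(W^2), N = n/sqrt(W^2)
H = (E*n - 2*F*m + G*l) / (2*(EG - F^2)*sqrt(W^2)); E*n - 2*F*m + G*l = 103/4, EG - F^2 = 241/16, so H = (206/241)/sqrt(241/16)

Answer: H = 824*sqrt(241)/58081


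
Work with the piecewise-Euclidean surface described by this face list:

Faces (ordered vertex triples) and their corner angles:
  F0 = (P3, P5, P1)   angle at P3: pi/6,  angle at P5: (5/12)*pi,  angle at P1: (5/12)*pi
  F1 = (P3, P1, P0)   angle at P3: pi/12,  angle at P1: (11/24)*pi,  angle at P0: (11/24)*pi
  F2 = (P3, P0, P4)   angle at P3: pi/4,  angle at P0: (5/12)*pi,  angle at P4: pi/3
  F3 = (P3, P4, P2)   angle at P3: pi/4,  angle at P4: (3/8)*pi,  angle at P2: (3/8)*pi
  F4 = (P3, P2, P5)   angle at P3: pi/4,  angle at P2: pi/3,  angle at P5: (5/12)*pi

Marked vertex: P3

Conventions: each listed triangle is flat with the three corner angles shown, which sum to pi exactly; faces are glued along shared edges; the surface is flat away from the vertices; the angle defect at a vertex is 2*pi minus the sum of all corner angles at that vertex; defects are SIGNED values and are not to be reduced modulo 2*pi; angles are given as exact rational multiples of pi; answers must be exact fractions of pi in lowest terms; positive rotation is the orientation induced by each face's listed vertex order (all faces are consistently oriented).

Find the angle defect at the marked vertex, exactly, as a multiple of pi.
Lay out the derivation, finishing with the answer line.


Sum of corner angles at P3: pi
defect = 2*pi - pi

Answer: defect(P3) = pi


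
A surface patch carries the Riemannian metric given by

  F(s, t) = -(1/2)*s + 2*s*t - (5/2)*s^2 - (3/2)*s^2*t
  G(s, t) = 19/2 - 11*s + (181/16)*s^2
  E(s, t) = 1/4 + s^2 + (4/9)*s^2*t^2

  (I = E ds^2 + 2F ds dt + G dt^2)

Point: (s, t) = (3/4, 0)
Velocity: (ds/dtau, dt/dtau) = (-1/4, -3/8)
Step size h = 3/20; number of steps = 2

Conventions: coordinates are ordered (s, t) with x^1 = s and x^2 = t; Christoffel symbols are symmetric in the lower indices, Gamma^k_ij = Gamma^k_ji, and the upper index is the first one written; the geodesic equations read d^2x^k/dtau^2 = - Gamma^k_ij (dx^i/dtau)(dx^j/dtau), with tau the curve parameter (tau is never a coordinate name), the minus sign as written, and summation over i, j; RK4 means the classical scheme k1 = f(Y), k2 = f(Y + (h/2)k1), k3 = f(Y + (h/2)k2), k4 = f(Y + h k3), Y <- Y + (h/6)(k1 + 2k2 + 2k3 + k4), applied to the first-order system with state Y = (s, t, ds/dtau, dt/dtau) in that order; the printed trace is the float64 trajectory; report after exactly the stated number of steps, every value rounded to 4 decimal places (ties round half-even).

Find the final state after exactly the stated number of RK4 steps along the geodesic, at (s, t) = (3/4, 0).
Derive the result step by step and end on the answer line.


f(Y) = (ds/dtau, dt/dtau, -Gamma^s_ij Y'^i Y'^j, -Gamma^t_ij Y'^i Y'^j) with the Gammas evaluated at the stage position; h = 0.150000; intermediate values shown to 6 dp
step 0: s = 0.7500, t = 0.0000, ds/dtau = -0.2500, dt/dtau = -0.3750
step 1:
  k1: at (s, t) = (0.750000, 0.000000), (ds/dtau, dt/dtau) = (-0.250000, -0.375000); Gamma_sss = -0.617454, Gamma_sst = 1.764363, Gamma_stt = -5.882850, Gamma_tss = -0.702698, Gamma_tst = 0.804797, Gamma_ttt = -1.376388; k1 = (-0.250000, -0.375000, 0.535049, 0.086574)
  k2: at (s, t) = (0.731250, -0.028125), (ds/dtau, dt/dtau) = (-0.209871, -0.368507); Gamma_sss = -0.560528, Gamma_sst = 1.611706, Gamma_stt = -5.411177, Gamma_tss = -0.680688, Gamma_tst = 0.738945, Gamma_ttt = -1.240812; k2 = (-0.209871, -0.368507, 0.510217, 0.084182)
  k3: at (s, t) = (0.734260, -0.027638), (ds/dtau, dt/dtau) = (-0.211734, -0.368686); Gamma_sss = -0.573903, Gamma_sst = 1.641159, Gamma_stt = -5.504354, Gamma_tss = -0.685147, Gamma_tst = 0.751221, Gamma_ttt = -1.268283; k3 = (-0.211734, -0.368686, 0.517705, 0.085828)
  k4: at (s, t) = (0.718240, -0.055303), (ds/dtau, dt/dtau) = (-0.172344, -0.362126); Gamma_sss = -0.528962, Gamma_sst = 1.514657, Gamma_stt = -5.103749, Gamma_tss = -0.667305, Gamma_tst = 0.696418, Gamma_ttt = -1.156949; k4 = (-0.172344, -0.362126, 0.495932, 0.084610)
  Y <- Y + (h/6)(k1 + 2k2 + 2k3 + k4): s = 0.7184, t = -0.0553, ds/dtau = -0.1728, dt/dtau = -0.3622
step 2:
  k1: at (s, t) = (0.718361, -0.055288), (ds/dtau, dt/dtau) = (-0.172829, -0.362220); Gamma_sss = -0.529497, Gamma_sst = 1.515828, Gamma_stt = -5.107538, Gamma_tss = -0.667483, Gamma_tst = 0.696907, Gamma_ttt = -1.158042; k1 = (-0.172829, -0.362220, 0.496153, 0.084621)
  k2: at (s, t) = (0.705399, -0.082454), (ds/dtau, dt/dtau) = (-0.135618, -0.355873); Gamma_sss = -0.497732, Gamma_sst = 1.418070, Gamma_stt = -4.789795, Gamma_tss = -0.654198, Gamma_tst = 0.654271, Gamma_ttt = -1.073349; k2 = (-0.135618, -0.355873, 0.478882, 0.084813)
  k3: at (s, t) = (0.708190, -0.081978), (ds/dtau, dt/dtau) = (-0.136913, -0.355859); Gamma_sss = -0.509790, Gamma_sst = 1.444622, Gamma_stt = -4.877336, Gamma_tss = -0.658214, Gamma_tst = 0.665387, Gamma_ttt = -1.098113; k3 = (-0.136913, -0.355859, 0.486431, 0.086561)
  k4: at (s, t) = (0.697824, -0.108667), (ds/dtau, dt/dtau) = (-0.099865, -0.349236); Gamma_sss = -0.488607, Gamma_sst = 1.370016, Gamma_stt = -4.630906, Gamma_tss = -0.648616, Gamma_tst = 0.632655, Gamma_ttt = -1.034848; k4 = (-0.099865, -0.349236, 0.474122, 0.088555)
  Y <- Y + (h/6)(k1 + 2k2 + 2k3 + k4): s = 0.6979, t = -0.1087, ds/dtau = -0.1003, dt/dtau = -0.3493

Answer: s = 0.6979, t = -0.1087, ds/dtau = -0.1003, dt/dtau = -0.3493


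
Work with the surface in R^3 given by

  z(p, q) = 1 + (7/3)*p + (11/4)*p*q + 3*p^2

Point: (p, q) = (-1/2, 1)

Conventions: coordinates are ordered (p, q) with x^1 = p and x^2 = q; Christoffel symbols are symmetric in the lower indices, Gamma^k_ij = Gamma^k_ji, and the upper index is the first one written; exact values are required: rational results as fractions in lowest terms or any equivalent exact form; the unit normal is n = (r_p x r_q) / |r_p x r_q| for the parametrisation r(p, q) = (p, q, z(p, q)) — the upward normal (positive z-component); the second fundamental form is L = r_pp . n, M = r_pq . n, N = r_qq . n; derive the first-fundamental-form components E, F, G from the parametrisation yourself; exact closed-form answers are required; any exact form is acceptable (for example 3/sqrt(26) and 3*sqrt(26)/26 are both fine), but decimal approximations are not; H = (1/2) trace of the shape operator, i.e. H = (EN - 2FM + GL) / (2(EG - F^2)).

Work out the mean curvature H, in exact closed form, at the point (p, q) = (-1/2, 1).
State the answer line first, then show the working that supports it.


Answer: H = 45756*sqrt(85)/495635

z_p = 25/12, z_q = -11/8, z_pp = 6, z_pq = 11/4, z_qq = 0
E = 769/144, F = -275/96, G = 185/64; answer radicand W^2 = 4165/576
unnormalised second-form numerators: l = 6, m = 11/4, n = 0; L = l/sqrt(4165/576), and similarly M = m/sqrt(W^2), N = n/sqrt(W^2)
H = (E*n - 2*F*m + G*l) / (2*(EG - F^2)*sqrt(W^2)); E*n - 2*F*m + G*l = 6355/192, EG - F^2 = 4165/576, so H = (3813/1666)/sqrt(4165/576)


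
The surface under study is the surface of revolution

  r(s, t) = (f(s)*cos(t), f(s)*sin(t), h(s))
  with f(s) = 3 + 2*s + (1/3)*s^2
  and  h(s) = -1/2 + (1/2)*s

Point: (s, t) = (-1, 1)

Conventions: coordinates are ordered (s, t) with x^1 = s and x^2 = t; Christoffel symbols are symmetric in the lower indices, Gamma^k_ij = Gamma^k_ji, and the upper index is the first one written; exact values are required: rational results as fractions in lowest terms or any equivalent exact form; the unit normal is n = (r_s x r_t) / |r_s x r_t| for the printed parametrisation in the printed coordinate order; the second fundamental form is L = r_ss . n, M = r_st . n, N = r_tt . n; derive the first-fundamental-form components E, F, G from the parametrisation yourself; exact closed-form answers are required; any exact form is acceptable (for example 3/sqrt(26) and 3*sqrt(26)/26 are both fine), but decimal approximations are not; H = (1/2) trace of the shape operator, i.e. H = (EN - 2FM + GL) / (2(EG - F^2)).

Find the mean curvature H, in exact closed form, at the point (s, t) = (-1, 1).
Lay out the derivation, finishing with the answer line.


f = 4/3, f' = 4/3, f'' = 2/3, h' = 1/2, h'' = 0
E = 73/36, F = 0, G = 16/9; answer radicand W^2 = 73/36
unnormalised second-form numerators: l = -1/3, m = 0, n = 2/3; L = l/sqrt(73/36), and similarly M = m/sqrt(W^2), N = n/sqrt(W^2)
H = (E*n - 2*F*m + G*l) / (2*(EG - F^2)*sqrt(W^2)); E*n - 2*F*m + G*l = 41/54, EG - F^2 = 292/81, so H = (123/1168)/sqrt(73/36)

Answer: H = 369*sqrt(73)/42632


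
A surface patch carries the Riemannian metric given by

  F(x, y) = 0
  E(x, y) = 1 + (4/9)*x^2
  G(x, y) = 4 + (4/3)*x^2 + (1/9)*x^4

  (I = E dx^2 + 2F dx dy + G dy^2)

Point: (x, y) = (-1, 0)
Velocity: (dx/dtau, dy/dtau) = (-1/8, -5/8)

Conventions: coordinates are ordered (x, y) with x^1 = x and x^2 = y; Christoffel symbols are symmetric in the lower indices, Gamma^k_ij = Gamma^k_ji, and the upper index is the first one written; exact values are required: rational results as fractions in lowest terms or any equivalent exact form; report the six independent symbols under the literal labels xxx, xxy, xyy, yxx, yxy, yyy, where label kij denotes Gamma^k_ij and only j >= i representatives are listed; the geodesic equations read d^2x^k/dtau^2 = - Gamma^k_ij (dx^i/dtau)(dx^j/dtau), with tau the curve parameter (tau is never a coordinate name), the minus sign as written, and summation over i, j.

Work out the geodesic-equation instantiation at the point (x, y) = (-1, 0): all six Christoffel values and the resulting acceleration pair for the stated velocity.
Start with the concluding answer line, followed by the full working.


Answer: Gamma_xxx = -4/13, Gamma_xxy = 0, Gamma_xyy = 14/13, Gamma_yxx = 0, Gamma_yxy = -2/7, Gamma_yyy = 0; accelerations (d^2x/dtau^2, d^2y/dtau^2) = (-173/416, 5/112)

E = 13/9, F = 0, G = 49/9 at the point
E_x = -8/9, E_y = 0, F_x = 0, F_y = 0, G_x = -28/9, G_y = 0
EG - F^2 = 637/81;  g^inv = (81/637) * [[49/9, 0], [0, 13/9]]
first-kind symbols [ij,l] = (1/2)(d_i g_jl + d_j g_il - d_l g_ij): [xx,x] = E_x/2 = -4/9, [xx,y] = F_x - E_y/2 = 0, [xy,x] = E_y/2 = 0, [xy,y] = G_x/2 = -14/9, [yy,x] = F_y - G_x/2 = 14/9, [yy,y] = G_y/2 = 0
Gamma^x_ij = (G*[ij,x] - F*[ij,y])/(EG - F^2), Gamma^y_ij = (E*[ij,y] - F*[ij,x])/(EG - F^2)
Gamma_xxx = -4/13, Gamma_xxy = 0, Gamma_xyy = 14/13, Gamma_yxx = 0, Gamma_yxy = -2/7, Gamma_yyy = 0
d^2x/dtau^2 = -(Gamma_xxx*(-1/8)^2 + 2*Gamma_xxy*(-1/8)*(-5/8) + Gamma_xyy*(-5/8)^2) = -173/416
d^2y/dtau^2 = -(Gamma_yxx*(-1/8)^2 + 2*Gamma_yxy*(-1/8)*(-5/8) + Gamma_yyy*(-5/8)^2) = 5/112


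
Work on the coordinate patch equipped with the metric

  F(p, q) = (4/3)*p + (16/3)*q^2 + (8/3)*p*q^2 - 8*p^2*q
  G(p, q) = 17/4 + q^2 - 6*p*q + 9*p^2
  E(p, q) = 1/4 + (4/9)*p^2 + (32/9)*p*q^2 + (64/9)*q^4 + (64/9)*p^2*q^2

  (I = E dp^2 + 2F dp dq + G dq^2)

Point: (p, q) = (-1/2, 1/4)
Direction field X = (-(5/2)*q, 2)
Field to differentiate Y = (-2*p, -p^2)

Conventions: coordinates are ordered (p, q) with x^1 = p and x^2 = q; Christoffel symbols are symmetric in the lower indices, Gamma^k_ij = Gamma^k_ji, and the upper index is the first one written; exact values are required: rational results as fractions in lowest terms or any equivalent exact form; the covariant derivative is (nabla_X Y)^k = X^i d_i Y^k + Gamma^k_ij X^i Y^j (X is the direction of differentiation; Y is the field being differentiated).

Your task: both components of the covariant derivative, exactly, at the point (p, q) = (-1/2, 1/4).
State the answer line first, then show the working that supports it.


Answer: (nabla_X Y)^p = -341737/27696, (nabla_X Y)^q = -22207/5193

E = 7/18, F = -11/12, G = 117/16 at the point
E_p = -2/3, E_q = 4/9, F_p = 7/2, F_q = 0, G_p = -21/2, G_q = 7/2
EG - F^2 = 577/288;  g^inv = (288/577) * [[117/16, 11/12], [11/12, 7/18]]
first-kind symbols [ij,l] = (1/2)(d_i g_jl + d_j g_il - d_l g_ij): [pp,p] = E_p/2 = -1/3, [pp,q] = F_p - E_q/2 = 59/18, [pq,p] = E_q/2 = 2/9, [pq,q] = G_p/2 = -21/4, [qq,p] = F_q - G_p/2 = 21/4, [qq,q] = G_q/2 = 7/4
Gamma^p_ij = (G*[ij,p] - F*[ij,q])/(EG - F^2), Gamma^q_ij = (E*[ij,q] - F*[ij,p])/(EG - F^2)
Gamma_ppp = 490/1731, Gamma_ppq = -918/577, Gamma_pqq = 23037/1154, Gamma_qpp = 2512/5193, Gamma_qpq = -1588/1731, Gamma_qqq = 1582/577
X = (-5/8, 2), Y = (1, -1/4) at the point


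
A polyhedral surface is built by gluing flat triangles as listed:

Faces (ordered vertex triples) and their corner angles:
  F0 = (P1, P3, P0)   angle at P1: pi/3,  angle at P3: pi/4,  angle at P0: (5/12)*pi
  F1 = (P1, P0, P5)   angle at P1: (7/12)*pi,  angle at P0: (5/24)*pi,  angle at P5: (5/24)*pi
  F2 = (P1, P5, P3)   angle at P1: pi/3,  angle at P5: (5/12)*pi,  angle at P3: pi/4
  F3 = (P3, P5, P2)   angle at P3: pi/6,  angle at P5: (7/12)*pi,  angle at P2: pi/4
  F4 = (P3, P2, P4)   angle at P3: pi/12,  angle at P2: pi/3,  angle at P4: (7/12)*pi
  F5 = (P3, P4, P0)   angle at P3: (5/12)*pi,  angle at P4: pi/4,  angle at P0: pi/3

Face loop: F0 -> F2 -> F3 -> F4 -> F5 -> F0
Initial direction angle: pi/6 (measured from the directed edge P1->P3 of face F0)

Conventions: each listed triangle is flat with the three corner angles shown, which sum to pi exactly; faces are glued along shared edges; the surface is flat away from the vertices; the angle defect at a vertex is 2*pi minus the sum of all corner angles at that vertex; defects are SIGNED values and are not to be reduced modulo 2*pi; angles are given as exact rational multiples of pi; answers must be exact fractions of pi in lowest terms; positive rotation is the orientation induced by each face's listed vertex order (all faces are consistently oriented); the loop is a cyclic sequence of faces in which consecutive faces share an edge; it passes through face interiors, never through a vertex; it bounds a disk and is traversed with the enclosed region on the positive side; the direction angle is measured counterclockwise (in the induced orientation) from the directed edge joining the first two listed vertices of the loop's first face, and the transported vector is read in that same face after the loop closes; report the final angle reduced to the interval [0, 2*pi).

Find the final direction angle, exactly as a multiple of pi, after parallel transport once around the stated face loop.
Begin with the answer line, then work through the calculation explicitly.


Answer: final direction angle = pi

enclosed vertex P3: corner angles sum to (7/6)*pi, defect = 2*pi - (7/6)*pi = (5/6)*pi
the rotation equals the total enclosed defect, so the final angle is initial + defects (mod 2*pi)
final angle = pi/6 + (5/6)*pi = pi (mod 2*pi)


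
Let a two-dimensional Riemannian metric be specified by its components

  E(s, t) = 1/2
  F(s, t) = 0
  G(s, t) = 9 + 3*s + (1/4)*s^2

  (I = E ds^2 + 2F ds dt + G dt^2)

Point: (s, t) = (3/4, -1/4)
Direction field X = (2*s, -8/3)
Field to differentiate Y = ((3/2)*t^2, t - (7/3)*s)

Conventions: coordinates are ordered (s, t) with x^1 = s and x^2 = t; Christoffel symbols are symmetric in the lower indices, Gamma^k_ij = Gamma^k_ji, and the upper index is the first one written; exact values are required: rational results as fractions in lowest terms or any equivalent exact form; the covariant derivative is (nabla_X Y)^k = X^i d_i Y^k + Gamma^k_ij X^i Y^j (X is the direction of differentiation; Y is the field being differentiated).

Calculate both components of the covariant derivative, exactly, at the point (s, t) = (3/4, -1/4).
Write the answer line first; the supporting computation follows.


Answer: (nabla_X Y)^s = -16, (nabla_X Y)^t = -359/54

E = 1/2, F = 0, G = 729/64 at the point
E_s = 0, E_t = 0, F_s = 0, F_t = 0, G_s = 27/8, G_t = 0
EG - F^2 = 729/128;  g^inv = (128/729) * [[729/64, 0], [0, 1/2]]
first-kind symbols [ij,l] = (1/2)(d_i g_jl + d_j g_il - d_l g_ij): [ss,s] = E_s/2 = 0, [ss,t] = F_s - E_t/2 = 0, [st,s] = E_t/2 = 0, [st,t] = G_s/2 = 27/16, [tt,s] = F_t - G_s/2 = -27/16, [tt,t] = G_t/2 = 0
Gamma^s_ij = (G*[ij,s] - F*[ij,t])/(EG - F^2), Gamma^t_ij = (E*[ij,t] - F*[ij,s])/(EG - F^2)
Gamma_sss = 0, Gamma_sst = 0, Gamma_stt = -27/8, Gamma_tss = 0, Gamma_tst = 4/27, Gamma_ttt = 0
X = (3/2, -8/3), Y = (3/32, -2) at the point


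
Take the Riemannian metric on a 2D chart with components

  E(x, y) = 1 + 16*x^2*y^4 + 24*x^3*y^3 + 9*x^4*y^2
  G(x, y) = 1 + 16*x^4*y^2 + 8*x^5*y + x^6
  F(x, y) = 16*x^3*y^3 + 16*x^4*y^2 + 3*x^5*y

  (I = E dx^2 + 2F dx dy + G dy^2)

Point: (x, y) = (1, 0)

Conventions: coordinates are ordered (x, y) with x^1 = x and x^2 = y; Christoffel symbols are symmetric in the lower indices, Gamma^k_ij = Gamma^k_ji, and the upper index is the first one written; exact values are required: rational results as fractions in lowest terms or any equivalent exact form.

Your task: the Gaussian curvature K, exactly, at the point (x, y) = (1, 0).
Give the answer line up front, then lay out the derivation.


Answer: K = -9/4

E = 1, F = 0, G = 2, EG - F^2 = 2 at the point
E_x = 0, E_y = 0, F_x = 0, F_y = 3, G_x = 6, G_y = 8
E_yy = 18, F_xy = 15, G_xx = 30
Brioschi: K = (det M1 - det M2) / (EG - F^2)^2 with the standard first/second-derivative matrices M1, M2.
M1 = [[-E_yy/2 + F_xy - G_xx/2, E_x/2, F_x - E_y/2], [F_y - G_x/2, E, F], [G_y/2, F, G]] = [[-9, 0, 0], [0, 1, 0], [4, 0, 2]]; det M1 = -18
M2 = [[0, E_y/2, G_x/2], [E_y/2, E, F], [G_x/2, F, G]] = [[0, 0, 3], [0, 1, 0], [3, 0, 2]]; det M2 = -9
det M1 - det M2 = -9; K = -9 / (2)^2 = -9/4


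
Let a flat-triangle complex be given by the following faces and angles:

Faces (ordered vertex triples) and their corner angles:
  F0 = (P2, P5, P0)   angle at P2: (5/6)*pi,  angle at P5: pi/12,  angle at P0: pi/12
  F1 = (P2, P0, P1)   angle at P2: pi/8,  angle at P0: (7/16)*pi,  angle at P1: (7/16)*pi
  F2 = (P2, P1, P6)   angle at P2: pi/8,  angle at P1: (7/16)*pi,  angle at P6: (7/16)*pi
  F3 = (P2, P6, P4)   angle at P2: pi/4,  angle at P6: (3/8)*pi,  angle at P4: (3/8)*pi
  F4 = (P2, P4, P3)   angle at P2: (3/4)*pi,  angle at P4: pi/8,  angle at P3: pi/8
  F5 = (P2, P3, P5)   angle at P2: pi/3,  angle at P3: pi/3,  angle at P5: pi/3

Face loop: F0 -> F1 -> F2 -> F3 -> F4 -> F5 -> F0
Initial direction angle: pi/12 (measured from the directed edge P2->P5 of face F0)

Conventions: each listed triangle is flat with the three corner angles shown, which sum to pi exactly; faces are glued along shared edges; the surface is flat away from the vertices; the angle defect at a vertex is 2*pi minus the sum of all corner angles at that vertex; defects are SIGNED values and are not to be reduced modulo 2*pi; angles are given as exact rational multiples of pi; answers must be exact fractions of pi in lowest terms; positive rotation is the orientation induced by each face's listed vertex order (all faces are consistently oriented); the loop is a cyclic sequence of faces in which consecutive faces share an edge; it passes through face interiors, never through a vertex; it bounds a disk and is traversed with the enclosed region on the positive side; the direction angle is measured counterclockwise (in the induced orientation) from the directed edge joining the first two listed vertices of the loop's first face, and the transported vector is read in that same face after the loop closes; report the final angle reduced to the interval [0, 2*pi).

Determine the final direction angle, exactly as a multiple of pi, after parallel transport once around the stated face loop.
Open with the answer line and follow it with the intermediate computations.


Answer: final direction angle = (5/3)*pi

enclosed vertex P2: corner angles sum to (29/12)*pi, defect = 2*pi - (29/12)*pi = (-5/12)*pi
adding the enclosed defects to the starting angle (mod 2*pi, induced orientation) gives the holonomy
final angle = pi/12 - (5/12)*pi = (5/3)*pi (mod 2*pi)


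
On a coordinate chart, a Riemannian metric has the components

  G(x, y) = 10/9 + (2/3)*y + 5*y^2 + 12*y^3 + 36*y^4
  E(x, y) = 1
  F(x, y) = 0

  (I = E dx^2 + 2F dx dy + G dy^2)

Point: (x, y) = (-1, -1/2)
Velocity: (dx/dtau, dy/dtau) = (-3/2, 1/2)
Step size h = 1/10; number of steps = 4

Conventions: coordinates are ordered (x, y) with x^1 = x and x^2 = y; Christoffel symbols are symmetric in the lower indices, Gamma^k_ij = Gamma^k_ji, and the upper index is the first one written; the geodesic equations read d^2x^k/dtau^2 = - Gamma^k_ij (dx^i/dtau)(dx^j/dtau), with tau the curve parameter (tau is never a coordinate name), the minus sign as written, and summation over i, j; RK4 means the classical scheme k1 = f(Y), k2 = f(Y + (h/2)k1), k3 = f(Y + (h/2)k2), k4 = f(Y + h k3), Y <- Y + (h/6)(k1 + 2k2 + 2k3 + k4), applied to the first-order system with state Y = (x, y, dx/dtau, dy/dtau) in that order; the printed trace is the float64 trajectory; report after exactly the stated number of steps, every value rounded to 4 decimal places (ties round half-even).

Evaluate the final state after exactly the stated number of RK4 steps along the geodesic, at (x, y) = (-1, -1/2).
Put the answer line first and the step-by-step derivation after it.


Answer: x = -1.6000, y = -0.2461, dx/dtau = -1.5000, dy/dtau = 0.7598

f(Y) = (dx/dtau, dy/dtau, -Gamma^x_ij Y'^i Y'^j, -Gamma^y_ij Y'^i Y'^j) with the Gammas evaluated at the stage position; h = 0.100000; intermediate values shown to 6 dp
step 0: x = -1.0000, y = -0.5000, dx/dtau = -1.5000, dy/dtau = 0.5000
step 1:
  k1: at (x, y) = (-1.000000, -0.500000), (dx/dtau, dy/dtau) = (-1.500000, 0.500000); Gamma_xxx = 0.000000, Gamma_xxy = 0.000000, Gamma_xyy = 0.000000, Gamma_yxx = 0.000000, Gamma_yxy = 0.000000, Gamma_yyy = -2.400000; k1 = (-1.500000, 0.500000, 0.000000, 0.600000)
  k2: at (x, y) = (-1.075000, -0.475000), (dx/dtau, dy/dtau) = (-1.500000, 0.530000); Gamma_xxx = 0.000000, Gamma_xxy = 0.000000, Gamma_xyy = 0.000000, Gamma_yxx = 0.000000, Gamma_yxy = 0.000000, Gamma_yyy = -2.307191; k2 = (-1.500000, 0.530000, 0.000000, 0.648090)
  k3: at (x, y) = (-1.075000, -0.473500), (dx/dtau, dy/dtau) = (-1.500000, 0.532404); Gamma_xxx = 0.000000, Gamma_xxy = 0.000000, Gamma_xyy = 0.000000, Gamma_yxx = 0.000000, Gamma_yxy = 0.000000, Gamma_yyy = -2.300861; k3 = (-1.500000, 0.532404, 0.000000, 0.652190)
  k4: at (x, y) = (-1.150000, -0.446760), (dx/dtau, dy/dtau) = (-1.500000, 0.565219); Gamma_xxx = 0.000000, Gamma_xxy = 0.000000, Gamma_xyy = 0.000000, Gamma_yxx = 0.000000, Gamma_yxy = 0.000000, Gamma_yyy = -2.173461; k4 = (-1.500000, 0.565219, 0.000000, 0.694361)
  Y <- Y + (h/6)(k1 + 2k2 + 2k3 + k4): x = -1.1500, y = -0.4468, dx/dtau = -1.5000, dy/dtau = 0.5649
step 2:
  k1: at (x, y) = (-1.150000, -0.446833), (dx/dtau, dy/dtau) = (-1.500000, 0.564915); Gamma_xxx = 0.000000, Gamma_xxy = 0.000000, Gamma_xyy = 0.000000, Gamma_yxx = 0.000000, Gamma_yxy = 0.000000, Gamma_yyy = -2.173848; k1 = (-1.500000, 0.564915, 0.000000, 0.693739)
  k2: at (x, y) = (-1.225000, -0.418587), (dx/dtau, dy/dtau) = (-1.500000, 0.599602); Gamma_xxx = 0.000000, Gamma_xxy = 0.000000, Gamma_xyy = 0.000000, Gamma_yxx = 0.000000, Gamma_yxy = 0.000000, Gamma_yyy = -2.010322; k2 = (-1.500000, 0.599602, 0.000000, 0.722757)
  k3: at (x, y) = (-1.225000, -0.416853), (dx/dtau, dy/dtau) = (-1.500000, 0.601053); Gamma_xxx = 0.000000, Gamma_xxy = 0.000000, Gamma_xyy = 0.000000, Gamma_yxx = 0.000000, Gamma_yxy = 0.000000, Gamma_yyy = -1.999371; k3 = (-1.500000, 0.601053, 0.000000, 0.722303)
  k4: at (x, y) = (-1.300000, -0.386728), (dx/dtau, dy/dtau) = (-1.500000, 0.637146); Gamma_xxx = 0.000000, Gamma_xxy = 0.000000, Gamma_xyy = 0.000000, Gamma_yxx = 0.000000, Gamma_yxy = 0.000000, Gamma_yyy = -1.794478; k4 = (-1.500000, 0.637146, 0.000000, 0.728476)
  Y <- Y + (h/6)(k1 + 2k2 + 2k3 + k4): x = -1.3000, y = -0.3868, dx/dtau = -1.5000, dy/dtau = 0.6368
step 3:
  k1: at (x, y) = (-1.300000, -0.386777), (dx/dtau, dy/dtau) = (-1.500000, 0.636788); Gamma_xxx = 0.000000, Gamma_xxy = 0.000000, Gamma_xyy = 0.000000, Gamma_yxx = 0.000000, Gamma_yxy = 0.000000, Gamma_yyy = -1.794832; k1 = (-1.500000, 0.636788, 0.000000, 0.727802)
  k2: at (x, y) = (-1.375000, -0.354937), (dx/dtau, dy/dtau) = (-1.500000, 0.673178); Gamma_xxx = 0.000000, Gamma_xxy = 0.000000, Gamma_xyy = 0.000000, Gamma_yxx = 0.000000, Gamma_yxy = 0.000000, Gamma_yyy = -1.554866; k2 = (-1.500000, 0.673178, 0.000000, 0.704616)
  k3: at (x, y) = (-1.375000, -0.353118), (dx/dtau, dy/dtau) = (-1.500000, 0.672018); Gamma_xxx = 0.000000, Gamma_xxy = 0.000000, Gamma_xyy = 0.000000, Gamma_yxx = 0.000000, Gamma_yxy = 0.000000, Gamma_yyy = -1.540672; k3 = (-1.500000, 0.672018, 0.000000, 0.695781)
  k4: at (x, y) = (-1.450000, -0.319575), (dx/dtau, dy/dtau) = (-1.500000, 0.706366); Gamma_xxx = 0.000000, Gamma_xxy = 0.000000, Gamma_xyy = 0.000000, Gamma_yxx = 0.000000, Gamma_yxy = 0.000000, Gamma_yyy = -1.275471; k4 = (-1.500000, 0.706366, 0.000000, 0.636400)
  Y <- Y + (h/6)(k1 + 2k2 + 2k3 + k4): x = -1.4500, y = -0.3196, dx/dtau = -1.5000, dy/dtau = 0.7062
step 4:
  k1: at (x, y) = (-1.450000, -0.319551), (dx/dtau, dy/dtau) = (-1.500000, 0.706204); Gamma_xxx = 0.000000, Gamma_xxy = 0.000000, Gamma_xyy = 0.000000, Gamma_yxx = 0.000000, Gamma_yxy = 0.000000, Gamma_yyy = -1.275282; k1 = (-1.500000, 0.706204, 0.000000, 0.636014)
  k2: at (x, y) = (-1.525000, -0.284241), (dx/dtau, dy/dtau) = (-1.500000, 0.738005); Gamma_xxx = 0.000000, Gamma_xxy = 0.000000, Gamma_xyy = 0.000000, Gamma_yxx = 0.000000, Gamma_yxy = 0.000000, Gamma_yyy = -1.001600; k2 = (-1.500000, 0.738005, 0.000000, 0.545523)
  k3: at (x, y) = (-1.525000, -0.282651), (dx/dtau, dy/dtau) = (-1.500000, 0.733480); Gamma_xxx = 0.000000, Gamma_xxy = 0.000000, Gamma_xyy = 0.000000, Gamma_yxx = 0.000000, Gamma_yxy = 0.000000, Gamma_yyy = -0.989695; k3 = (-1.500000, 0.733480, 0.000000, 0.532449)
  k4: at (x, y) = (-1.600000, -0.246203), (dx/dtau, dy/dtau) = (-1.500000, 0.759449); Gamma_xxx = 0.000000, Gamma_xxy = 0.000000, Gamma_xyy = 0.000000, Gamma_yxx = 0.000000, Gamma_yxy = 0.000000, Gamma_yyy = -0.732278; k4 = (-1.500000, 0.759449, 0.000000, 0.422351)
  Y <- Y + (h/6)(k1 + 2k2 + 2k3 + k4): x = -1.6000, y = -0.2461, dx/dtau = -1.5000, dy/dtau = 0.7598


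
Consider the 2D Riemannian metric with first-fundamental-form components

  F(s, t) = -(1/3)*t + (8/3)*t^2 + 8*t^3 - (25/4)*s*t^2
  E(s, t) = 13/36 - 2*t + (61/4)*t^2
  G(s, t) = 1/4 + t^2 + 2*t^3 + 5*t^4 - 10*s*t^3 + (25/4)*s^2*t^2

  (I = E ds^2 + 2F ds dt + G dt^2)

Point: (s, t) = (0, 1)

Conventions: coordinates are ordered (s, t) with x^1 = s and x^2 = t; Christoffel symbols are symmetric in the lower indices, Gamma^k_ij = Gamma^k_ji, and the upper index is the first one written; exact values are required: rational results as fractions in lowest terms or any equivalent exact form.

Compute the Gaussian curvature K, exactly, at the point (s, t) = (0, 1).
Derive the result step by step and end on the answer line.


E = 245/18, F = 31/3, G = 33/4, EG - F^2 = 397/72 at the point
E_s = 0, E_t = 57/2, F_s = -25/4, F_t = 29, G_s = -10, G_t = 28
E_tt = 61/2, F_st = -25/2, G_ss = 25/2
K follows from Brioschi's formula, (det M1 - det M2)/(EG - F^2)^2.
M1 = [[-E_tt/2 + F_st - G_ss/2, E_s/2, F_s - E_t/2], [F_t - G_s/2, E, F], [G_t/2, F, G]] = [[-34, 0, -41/2], [34, 245/18, 31/3], [14, 31/3, 33/4]]; det M1 = -41801/12
M2 = [[0, E_t/2, G_s/2], [E_t/2, E, F], [G_s/2, F, G]] = [[0, 57/4, -5], [57/4, 245/18, 31/3], [-5, 31/3, 33/4]]; det M2 = -2009113/576
det M1 - det M2 = 2665/576; K = 2665/576 / (397/72)^2 = 23985/157609

Answer: K = 23985/157609
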